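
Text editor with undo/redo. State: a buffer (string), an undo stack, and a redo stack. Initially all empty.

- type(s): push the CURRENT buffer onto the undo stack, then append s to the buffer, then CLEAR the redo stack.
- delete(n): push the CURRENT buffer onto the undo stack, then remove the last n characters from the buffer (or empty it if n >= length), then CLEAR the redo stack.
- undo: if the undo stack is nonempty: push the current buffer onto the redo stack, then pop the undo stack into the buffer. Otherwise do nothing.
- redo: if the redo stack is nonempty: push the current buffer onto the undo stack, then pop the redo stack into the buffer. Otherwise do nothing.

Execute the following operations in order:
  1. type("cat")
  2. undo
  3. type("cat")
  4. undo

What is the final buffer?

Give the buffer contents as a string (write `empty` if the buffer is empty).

After op 1 (type): buf='cat' undo_depth=1 redo_depth=0
After op 2 (undo): buf='(empty)' undo_depth=0 redo_depth=1
After op 3 (type): buf='cat' undo_depth=1 redo_depth=0
After op 4 (undo): buf='(empty)' undo_depth=0 redo_depth=1

Answer: empty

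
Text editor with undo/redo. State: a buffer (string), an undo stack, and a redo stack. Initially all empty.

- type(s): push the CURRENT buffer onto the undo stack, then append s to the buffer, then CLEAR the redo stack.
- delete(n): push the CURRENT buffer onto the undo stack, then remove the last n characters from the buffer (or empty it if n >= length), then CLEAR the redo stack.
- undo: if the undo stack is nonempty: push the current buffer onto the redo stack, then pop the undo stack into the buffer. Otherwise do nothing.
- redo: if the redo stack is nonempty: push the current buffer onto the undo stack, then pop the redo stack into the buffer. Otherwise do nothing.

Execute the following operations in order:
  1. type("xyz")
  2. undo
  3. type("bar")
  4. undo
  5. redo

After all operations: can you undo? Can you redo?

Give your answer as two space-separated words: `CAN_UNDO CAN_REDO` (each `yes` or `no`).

After op 1 (type): buf='xyz' undo_depth=1 redo_depth=0
After op 2 (undo): buf='(empty)' undo_depth=0 redo_depth=1
After op 3 (type): buf='bar' undo_depth=1 redo_depth=0
After op 4 (undo): buf='(empty)' undo_depth=0 redo_depth=1
After op 5 (redo): buf='bar' undo_depth=1 redo_depth=0

Answer: yes no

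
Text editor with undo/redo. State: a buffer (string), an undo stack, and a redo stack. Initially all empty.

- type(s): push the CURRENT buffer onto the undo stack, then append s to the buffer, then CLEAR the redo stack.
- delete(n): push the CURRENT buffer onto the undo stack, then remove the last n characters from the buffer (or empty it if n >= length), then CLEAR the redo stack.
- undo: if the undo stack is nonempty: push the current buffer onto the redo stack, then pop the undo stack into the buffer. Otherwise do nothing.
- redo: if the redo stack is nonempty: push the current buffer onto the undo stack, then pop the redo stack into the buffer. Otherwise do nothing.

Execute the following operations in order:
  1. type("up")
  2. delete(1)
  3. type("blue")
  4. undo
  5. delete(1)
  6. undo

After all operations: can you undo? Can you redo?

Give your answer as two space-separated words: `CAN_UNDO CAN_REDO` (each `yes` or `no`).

After op 1 (type): buf='up' undo_depth=1 redo_depth=0
After op 2 (delete): buf='u' undo_depth=2 redo_depth=0
After op 3 (type): buf='ublue' undo_depth=3 redo_depth=0
After op 4 (undo): buf='u' undo_depth=2 redo_depth=1
After op 5 (delete): buf='(empty)' undo_depth=3 redo_depth=0
After op 6 (undo): buf='u' undo_depth=2 redo_depth=1

Answer: yes yes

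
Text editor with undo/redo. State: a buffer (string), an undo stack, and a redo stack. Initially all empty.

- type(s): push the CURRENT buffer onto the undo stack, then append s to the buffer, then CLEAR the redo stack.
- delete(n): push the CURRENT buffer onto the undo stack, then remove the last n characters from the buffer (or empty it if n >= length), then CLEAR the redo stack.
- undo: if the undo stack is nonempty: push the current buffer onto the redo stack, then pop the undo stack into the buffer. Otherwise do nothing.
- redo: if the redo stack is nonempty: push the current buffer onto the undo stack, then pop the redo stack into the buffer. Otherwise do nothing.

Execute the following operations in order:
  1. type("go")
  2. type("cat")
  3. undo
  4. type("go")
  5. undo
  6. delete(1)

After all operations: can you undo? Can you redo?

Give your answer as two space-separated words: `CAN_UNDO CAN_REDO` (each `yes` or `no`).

After op 1 (type): buf='go' undo_depth=1 redo_depth=0
After op 2 (type): buf='gocat' undo_depth=2 redo_depth=0
After op 3 (undo): buf='go' undo_depth=1 redo_depth=1
After op 4 (type): buf='gogo' undo_depth=2 redo_depth=0
After op 5 (undo): buf='go' undo_depth=1 redo_depth=1
After op 6 (delete): buf='g' undo_depth=2 redo_depth=0

Answer: yes no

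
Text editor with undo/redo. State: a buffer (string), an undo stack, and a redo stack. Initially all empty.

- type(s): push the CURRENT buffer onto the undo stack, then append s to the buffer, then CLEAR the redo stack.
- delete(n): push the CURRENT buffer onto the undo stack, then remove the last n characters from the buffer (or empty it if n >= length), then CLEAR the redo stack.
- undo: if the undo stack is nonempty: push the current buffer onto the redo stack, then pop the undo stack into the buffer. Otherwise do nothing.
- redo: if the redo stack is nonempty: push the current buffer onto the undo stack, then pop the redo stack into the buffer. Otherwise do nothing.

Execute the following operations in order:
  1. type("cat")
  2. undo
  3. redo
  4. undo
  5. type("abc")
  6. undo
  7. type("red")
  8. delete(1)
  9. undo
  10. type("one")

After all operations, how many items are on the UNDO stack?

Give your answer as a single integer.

Answer: 2

Derivation:
After op 1 (type): buf='cat' undo_depth=1 redo_depth=0
After op 2 (undo): buf='(empty)' undo_depth=0 redo_depth=1
After op 3 (redo): buf='cat' undo_depth=1 redo_depth=0
After op 4 (undo): buf='(empty)' undo_depth=0 redo_depth=1
After op 5 (type): buf='abc' undo_depth=1 redo_depth=0
After op 6 (undo): buf='(empty)' undo_depth=0 redo_depth=1
After op 7 (type): buf='red' undo_depth=1 redo_depth=0
After op 8 (delete): buf='re' undo_depth=2 redo_depth=0
After op 9 (undo): buf='red' undo_depth=1 redo_depth=1
After op 10 (type): buf='redone' undo_depth=2 redo_depth=0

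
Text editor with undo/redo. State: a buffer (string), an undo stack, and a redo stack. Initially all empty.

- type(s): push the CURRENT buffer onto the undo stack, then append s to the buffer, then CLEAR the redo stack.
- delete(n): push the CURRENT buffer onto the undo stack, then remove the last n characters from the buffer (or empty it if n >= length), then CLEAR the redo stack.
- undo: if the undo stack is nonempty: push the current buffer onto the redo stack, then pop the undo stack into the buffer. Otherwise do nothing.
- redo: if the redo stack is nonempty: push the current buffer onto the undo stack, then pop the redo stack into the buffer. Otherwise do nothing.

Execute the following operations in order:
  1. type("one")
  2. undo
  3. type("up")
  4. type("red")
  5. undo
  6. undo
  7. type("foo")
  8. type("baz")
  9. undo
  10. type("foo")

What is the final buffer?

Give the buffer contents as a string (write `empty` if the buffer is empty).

Answer: foofoo

Derivation:
After op 1 (type): buf='one' undo_depth=1 redo_depth=0
After op 2 (undo): buf='(empty)' undo_depth=0 redo_depth=1
After op 3 (type): buf='up' undo_depth=1 redo_depth=0
After op 4 (type): buf='upred' undo_depth=2 redo_depth=0
After op 5 (undo): buf='up' undo_depth=1 redo_depth=1
After op 6 (undo): buf='(empty)' undo_depth=0 redo_depth=2
After op 7 (type): buf='foo' undo_depth=1 redo_depth=0
After op 8 (type): buf='foobaz' undo_depth=2 redo_depth=0
After op 9 (undo): buf='foo' undo_depth=1 redo_depth=1
After op 10 (type): buf='foofoo' undo_depth=2 redo_depth=0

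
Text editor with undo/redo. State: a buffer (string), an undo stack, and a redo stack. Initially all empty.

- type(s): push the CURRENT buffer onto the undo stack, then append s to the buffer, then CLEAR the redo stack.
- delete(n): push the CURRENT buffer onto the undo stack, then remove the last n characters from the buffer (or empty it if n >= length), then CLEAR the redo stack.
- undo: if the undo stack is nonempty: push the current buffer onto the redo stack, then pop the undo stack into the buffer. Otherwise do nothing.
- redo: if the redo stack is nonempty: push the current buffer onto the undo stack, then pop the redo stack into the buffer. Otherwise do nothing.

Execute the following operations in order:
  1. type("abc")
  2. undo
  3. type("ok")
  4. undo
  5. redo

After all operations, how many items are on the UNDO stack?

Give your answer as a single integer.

After op 1 (type): buf='abc' undo_depth=1 redo_depth=0
After op 2 (undo): buf='(empty)' undo_depth=0 redo_depth=1
After op 3 (type): buf='ok' undo_depth=1 redo_depth=0
After op 4 (undo): buf='(empty)' undo_depth=0 redo_depth=1
After op 5 (redo): buf='ok' undo_depth=1 redo_depth=0

Answer: 1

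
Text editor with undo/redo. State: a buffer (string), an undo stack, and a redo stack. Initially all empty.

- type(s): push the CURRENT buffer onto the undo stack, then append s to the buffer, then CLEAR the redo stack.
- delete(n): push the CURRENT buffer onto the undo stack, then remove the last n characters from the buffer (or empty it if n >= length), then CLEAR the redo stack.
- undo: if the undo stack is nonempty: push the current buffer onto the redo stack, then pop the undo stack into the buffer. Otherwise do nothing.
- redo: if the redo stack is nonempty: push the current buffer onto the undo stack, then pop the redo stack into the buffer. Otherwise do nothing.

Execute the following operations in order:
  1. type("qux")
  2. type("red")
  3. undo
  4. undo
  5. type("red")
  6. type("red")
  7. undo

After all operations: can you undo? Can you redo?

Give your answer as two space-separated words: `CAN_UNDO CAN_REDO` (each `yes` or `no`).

Answer: yes yes

Derivation:
After op 1 (type): buf='qux' undo_depth=1 redo_depth=0
After op 2 (type): buf='quxred' undo_depth=2 redo_depth=0
After op 3 (undo): buf='qux' undo_depth=1 redo_depth=1
After op 4 (undo): buf='(empty)' undo_depth=0 redo_depth=2
After op 5 (type): buf='red' undo_depth=1 redo_depth=0
After op 6 (type): buf='redred' undo_depth=2 redo_depth=0
After op 7 (undo): buf='red' undo_depth=1 redo_depth=1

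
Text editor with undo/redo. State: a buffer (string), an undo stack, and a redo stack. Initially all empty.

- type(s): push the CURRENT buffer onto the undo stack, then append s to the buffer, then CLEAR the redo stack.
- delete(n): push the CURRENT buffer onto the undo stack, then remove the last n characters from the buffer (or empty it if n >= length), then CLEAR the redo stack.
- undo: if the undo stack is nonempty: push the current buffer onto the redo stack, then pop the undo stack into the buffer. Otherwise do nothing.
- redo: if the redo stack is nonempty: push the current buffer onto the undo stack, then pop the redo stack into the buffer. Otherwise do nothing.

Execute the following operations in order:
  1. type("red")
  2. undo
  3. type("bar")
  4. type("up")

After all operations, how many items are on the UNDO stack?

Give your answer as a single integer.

Answer: 2

Derivation:
After op 1 (type): buf='red' undo_depth=1 redo_depth=0
After op 2 (undo): buf='(empty)' undo_depth=0 redo_depth=1
After op 3 (type): buf='bar' undo_depth=1 redo_depth=0
After op 4 (type): buf='barup' undo_depth=2 redo_depth=0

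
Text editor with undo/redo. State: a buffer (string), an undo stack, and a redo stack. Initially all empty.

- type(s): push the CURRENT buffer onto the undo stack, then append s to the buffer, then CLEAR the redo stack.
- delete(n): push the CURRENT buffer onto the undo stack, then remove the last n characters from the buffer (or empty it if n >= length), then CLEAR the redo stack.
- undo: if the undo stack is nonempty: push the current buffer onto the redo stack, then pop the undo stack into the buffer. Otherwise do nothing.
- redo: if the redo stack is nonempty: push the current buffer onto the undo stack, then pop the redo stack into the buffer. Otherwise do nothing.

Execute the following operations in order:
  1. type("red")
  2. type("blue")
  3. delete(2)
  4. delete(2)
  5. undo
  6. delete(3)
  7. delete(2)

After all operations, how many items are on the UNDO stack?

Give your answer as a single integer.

After op 1 (type): buf='red' undo_depth=1 redo_depth=0
After op 2 (type): buf='redblue' undo_depth=2 redo_depth=0
After op 3 (delete): buf='redbl' undo_depth=3 redo_depth=0
After op 4 (delete): buf='red' undo_depth=4 redo_depth=0
After op 5 (undo): buf='redbl' undo_depth=3 redo_depth=1
After op 6 (delete): buf='re' undo_depth=4 redo_depth=0
After op 7 (delete): buf='(empty)' undo_depth=5 redo_depth=0

Answer: 5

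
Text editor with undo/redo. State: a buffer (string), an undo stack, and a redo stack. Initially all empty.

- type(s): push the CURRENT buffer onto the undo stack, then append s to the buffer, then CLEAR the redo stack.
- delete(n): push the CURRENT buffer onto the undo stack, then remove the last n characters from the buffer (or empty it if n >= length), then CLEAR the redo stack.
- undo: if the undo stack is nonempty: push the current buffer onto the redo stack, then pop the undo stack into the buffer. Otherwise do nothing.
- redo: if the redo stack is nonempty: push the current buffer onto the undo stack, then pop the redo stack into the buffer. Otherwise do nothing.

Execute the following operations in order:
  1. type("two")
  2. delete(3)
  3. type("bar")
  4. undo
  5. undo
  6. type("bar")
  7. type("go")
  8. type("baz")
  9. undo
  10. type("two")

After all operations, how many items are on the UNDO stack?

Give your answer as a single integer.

Answer: 4

Derivation:
After op 1 (type): buf='two' undo_depth=1 redo_depth=0
After op 2 (delete): buf='(empty)' undo_depth=2 redo_depth=0
After op 3 (type): buf='bar' undo_depth=3 redo_depth=0
After op 4 (undo): buf='(empty)' undo_depth=2 redo_depth=1
After op 5 (undo): buf='two' undo_depth=1 redo_depth=2
After op 6 (type): buf='twobar' undo_depth=2 redo_depth=0
After op 7 (type): buf='twobargo' undo_depth=3 redo_depth=0
After op 8 (type): buf='twobargobaz' undo_depth=4 redo_depth=0
After op 9 (undo): buf='twobargo' undo_depth=3 redo_depth=1
After op 10 (type): buf='twobargotwo' undo_depth=4 redo_depth=0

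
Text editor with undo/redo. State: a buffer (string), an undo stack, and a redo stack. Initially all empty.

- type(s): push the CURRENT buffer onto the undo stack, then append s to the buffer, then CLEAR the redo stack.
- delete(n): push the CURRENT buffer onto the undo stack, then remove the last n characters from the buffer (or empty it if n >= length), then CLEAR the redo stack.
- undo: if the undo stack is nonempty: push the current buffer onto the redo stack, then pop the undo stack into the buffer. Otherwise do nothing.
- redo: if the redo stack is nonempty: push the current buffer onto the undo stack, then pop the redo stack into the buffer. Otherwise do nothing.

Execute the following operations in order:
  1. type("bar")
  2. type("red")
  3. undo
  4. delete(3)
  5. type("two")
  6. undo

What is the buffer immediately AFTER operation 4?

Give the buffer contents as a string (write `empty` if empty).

After op 1 (type): buf='bar' undo_depth=1 redo_depth=0
After op 2 (type): buf='barred' undo_depth=2 redo_depth=0
After op 3 (undo): buf='bar' undo_depth=1 redo_depth=1
After op 4 (delete): buf='(empty)' undo_depth=2 redo_depth=0

Answer: empty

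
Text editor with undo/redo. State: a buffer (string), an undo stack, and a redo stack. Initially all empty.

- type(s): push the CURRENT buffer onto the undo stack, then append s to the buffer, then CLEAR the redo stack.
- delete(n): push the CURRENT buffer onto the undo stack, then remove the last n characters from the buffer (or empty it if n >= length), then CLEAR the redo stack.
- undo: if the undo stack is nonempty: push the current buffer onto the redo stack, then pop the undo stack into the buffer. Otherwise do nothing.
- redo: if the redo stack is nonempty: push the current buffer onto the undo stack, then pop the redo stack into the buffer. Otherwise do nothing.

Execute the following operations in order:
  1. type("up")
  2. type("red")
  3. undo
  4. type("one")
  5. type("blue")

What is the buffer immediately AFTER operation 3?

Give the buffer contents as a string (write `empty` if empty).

After op 1 (type): buf='up' undo_depth=1 redo_depth=0
After op 2 (type): buf='upred' undo_depth=2 redo_depth=0
After op 3 (undo): buf='up' undo_depth=1 redo_depth=1

Answer: up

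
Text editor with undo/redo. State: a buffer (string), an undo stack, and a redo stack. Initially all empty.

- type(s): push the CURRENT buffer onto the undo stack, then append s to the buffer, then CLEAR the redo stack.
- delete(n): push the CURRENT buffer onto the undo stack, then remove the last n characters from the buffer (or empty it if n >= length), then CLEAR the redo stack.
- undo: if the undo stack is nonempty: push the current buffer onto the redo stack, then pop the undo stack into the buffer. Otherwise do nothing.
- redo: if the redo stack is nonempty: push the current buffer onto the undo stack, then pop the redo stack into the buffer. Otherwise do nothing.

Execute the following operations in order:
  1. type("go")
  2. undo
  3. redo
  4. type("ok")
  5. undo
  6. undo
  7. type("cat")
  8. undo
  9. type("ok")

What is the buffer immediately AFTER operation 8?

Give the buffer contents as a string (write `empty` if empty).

After op 1 (type): buf='go' undo_depth=1 redo_depth=0
After op 2 (undo): buf='(empty)' undo_depth=0 redo_depth=1
After op 3 (redo): buf='go' undo_depth=1 redo_depth=0
After op 4 (type): buf='gook' undo_depth=2 redo_depth=0
After op 5 (undo): buf='go' undo_depth=1 redo_depth=1
After op 6 (undo): buf='(empty)' undo_depth=0 redo_depth=2
After op 7 (type): buf='cat' undo_depth=1 redo_depth=0
After op 8 (undo): buf='(empty)' undo_depth=0 redo_depth=1

Answer: empty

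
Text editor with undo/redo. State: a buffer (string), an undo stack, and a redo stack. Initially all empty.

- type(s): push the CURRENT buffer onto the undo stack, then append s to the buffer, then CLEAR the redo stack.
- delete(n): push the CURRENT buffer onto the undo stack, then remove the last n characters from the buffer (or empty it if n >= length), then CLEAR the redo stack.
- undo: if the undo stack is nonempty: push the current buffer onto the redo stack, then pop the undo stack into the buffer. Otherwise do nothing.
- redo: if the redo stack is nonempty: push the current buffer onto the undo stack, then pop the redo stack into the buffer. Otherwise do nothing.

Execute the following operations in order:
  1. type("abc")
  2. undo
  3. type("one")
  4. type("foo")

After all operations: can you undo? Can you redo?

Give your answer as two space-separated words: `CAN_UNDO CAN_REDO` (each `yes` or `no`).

Answer: yes no

Derivation:
After op 1 (type): buf='abc' undo_depth=1 redo_depth=0
After op 2 (undo): buf='(empty)' undo_depth=0 redo_depth=1
After op 3 (type): buf='one' undo_depth=1 redo_depth=0
After op 4 (type): buf='onefoo' undo_depth=2 redo_depth=0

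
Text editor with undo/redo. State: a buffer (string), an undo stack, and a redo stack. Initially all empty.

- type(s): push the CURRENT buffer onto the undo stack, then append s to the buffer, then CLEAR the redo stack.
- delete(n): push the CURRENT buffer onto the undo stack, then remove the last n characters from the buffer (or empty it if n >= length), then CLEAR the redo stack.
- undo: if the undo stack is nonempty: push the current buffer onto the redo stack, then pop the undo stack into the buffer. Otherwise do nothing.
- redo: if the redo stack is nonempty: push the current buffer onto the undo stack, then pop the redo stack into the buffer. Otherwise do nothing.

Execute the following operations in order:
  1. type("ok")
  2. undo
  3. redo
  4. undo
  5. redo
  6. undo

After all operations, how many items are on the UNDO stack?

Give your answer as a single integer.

Answer: 0

Derivation:
After op 1 (type): buf='ok' undo_depth=1 redo_depth=0
After op 2 (undo): buf='(empty)' undo_depth=0 redo_depth=1
After op 3 (redo): buf='ok' undo_depth=1 redo_depth=0
After op 4 (undo): buf='(empty)' undo_depth=0 redo_depth=1
After op 5 (redo): buf='ok' undo_depth=1 redo_depth=0
After op 6 (undo): buf='(empty)' undo_depth=0 redo_depth=1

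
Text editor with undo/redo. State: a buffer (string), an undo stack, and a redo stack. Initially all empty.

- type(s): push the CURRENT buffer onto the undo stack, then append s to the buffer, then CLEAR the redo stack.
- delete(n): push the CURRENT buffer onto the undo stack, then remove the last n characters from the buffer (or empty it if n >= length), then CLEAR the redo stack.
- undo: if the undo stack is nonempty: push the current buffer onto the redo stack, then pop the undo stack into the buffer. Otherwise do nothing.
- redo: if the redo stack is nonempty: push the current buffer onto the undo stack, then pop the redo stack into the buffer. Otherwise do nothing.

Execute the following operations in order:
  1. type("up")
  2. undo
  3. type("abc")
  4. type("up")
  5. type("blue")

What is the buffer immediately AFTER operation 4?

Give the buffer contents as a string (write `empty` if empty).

After op 1 (type): buf='up' undo_depth=1 redo_depth=0
After op 2 (undo): buf='(empty)' undo_depth=0 redo_depth=1
After op 3 (type): buf='abc' undo_depth=1 redo_depth=0
After op 4 (type): buf='abcup' undo_depth=2 redo_depth=0

Answer: abcup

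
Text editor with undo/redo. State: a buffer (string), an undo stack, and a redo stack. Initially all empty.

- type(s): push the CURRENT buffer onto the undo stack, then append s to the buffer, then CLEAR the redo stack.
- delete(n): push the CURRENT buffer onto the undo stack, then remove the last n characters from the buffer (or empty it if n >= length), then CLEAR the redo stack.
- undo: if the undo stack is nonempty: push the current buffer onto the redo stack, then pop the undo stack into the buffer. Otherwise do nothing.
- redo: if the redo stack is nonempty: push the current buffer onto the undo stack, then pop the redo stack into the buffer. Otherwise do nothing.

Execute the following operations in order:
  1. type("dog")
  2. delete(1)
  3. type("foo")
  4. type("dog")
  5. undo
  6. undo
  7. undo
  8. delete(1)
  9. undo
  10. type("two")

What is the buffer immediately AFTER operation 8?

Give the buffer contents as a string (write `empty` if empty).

After op 1 (type): buf='dog' undo_depth=1 redo_depth=0
After op 2 (delete): buf='do' undo_depth=2 redo_depth=0
After op 3 (type): buf='dofoo' undo_depth=3 redo_depth=0
After op 4 (type): buf='dofoodog' undo_depth=4 redo_depth=0
After op 5 (undo): buf='dofoo' undo_depth=3 redo_depth=1
After op 6 (undo): buf='do' undo_depth=2 redo_depth=2
After op 7 (undo): buf='dog' undo_depth=1 redo_depth=3
After op 8 (delete): buf='do' undo_depth=2 redo_depth=0

Answer: do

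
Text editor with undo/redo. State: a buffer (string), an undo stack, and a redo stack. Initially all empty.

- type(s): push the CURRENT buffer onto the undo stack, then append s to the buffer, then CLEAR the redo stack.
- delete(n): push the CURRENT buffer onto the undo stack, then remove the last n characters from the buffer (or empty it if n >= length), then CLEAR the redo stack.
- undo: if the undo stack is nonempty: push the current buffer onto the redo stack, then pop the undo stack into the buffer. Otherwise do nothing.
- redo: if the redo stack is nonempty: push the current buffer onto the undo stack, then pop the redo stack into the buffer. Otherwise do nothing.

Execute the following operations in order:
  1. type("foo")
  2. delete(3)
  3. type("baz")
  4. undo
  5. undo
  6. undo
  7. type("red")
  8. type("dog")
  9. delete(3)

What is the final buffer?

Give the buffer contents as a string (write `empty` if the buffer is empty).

Answer: red

Derivation:
After op 1 (type): buf='foo' undo_depth=1 redo_depth=0
After op 2 (delete): buf='(empty)' undo_depth=2 redo_depth=0
After op 3 (type): buf='baz' undo_depth=3 redo_depth=0
After op 4 (undo): buf='(empty)' undo_depth=2 redo_depth=1
After op 5 (undo): buf='foo' undo_depth=1 redo_depth=2
After op 6 (undo): buf='(empty)' undo_depth=0 redo_depth=3
After op 7 (type): buf='red' undo_depth=1 redo_depth=0
After op 8 (type): buf='reddog' undo_depth=2 redo_depth=0
After op 9 (delete): buf='red' undo_depth=3 redo_depth=0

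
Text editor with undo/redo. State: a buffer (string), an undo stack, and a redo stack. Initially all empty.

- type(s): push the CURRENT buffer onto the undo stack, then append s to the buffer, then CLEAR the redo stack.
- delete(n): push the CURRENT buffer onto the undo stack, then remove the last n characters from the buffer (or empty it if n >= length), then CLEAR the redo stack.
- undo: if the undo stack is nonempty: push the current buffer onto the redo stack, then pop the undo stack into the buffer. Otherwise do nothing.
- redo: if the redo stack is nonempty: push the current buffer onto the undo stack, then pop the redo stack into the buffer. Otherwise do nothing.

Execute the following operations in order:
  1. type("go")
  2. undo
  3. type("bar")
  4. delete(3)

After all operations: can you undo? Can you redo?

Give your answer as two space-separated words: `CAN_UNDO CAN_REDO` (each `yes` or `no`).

After op 1 (type): buf='go' undo_depth=1 redo_depth=0
After op 2 (undo): buf='(empty)' undo_depth=0 redo_depth=1
After op 3 (type): buf='bar' undo_depth=1 redo_depth=0
After op 4 (delete): buf='(empty)' undo_depth=2 redo_depth=0

Answer: yes no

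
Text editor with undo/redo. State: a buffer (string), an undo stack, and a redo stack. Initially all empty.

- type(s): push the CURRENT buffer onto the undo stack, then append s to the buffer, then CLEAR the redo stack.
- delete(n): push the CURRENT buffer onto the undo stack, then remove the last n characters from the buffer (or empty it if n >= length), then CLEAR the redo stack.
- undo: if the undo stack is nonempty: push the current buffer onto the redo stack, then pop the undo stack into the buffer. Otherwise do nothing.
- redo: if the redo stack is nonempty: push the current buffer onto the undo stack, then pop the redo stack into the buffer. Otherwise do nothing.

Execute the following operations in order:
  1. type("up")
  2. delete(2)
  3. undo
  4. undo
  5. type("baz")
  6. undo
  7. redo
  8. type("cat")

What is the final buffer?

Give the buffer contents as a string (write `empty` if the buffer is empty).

Answer: bazcat

Derivation:
After op 1 (type): buf='up' undo_depth=1 redo_depth=0
After op 2 (delete): buf='(empty)' undo_depth=2 redo_depth=0
After op 3 (undo): buf='up' undo_depth=1 redo_depth=1
After op 4 (undo): buf='(empty)' undo_depth=0 redo_depth=2
After op 5 (type): buf='baz' undo_depth=1 redo_depth=0
After op 6 (undo): buf='(empty)' undo_depth=0 redo_depth=1
After op 7 (redo): buf='baz' undo_depth=1 redo_depth=0
After op 8 (type): buf='bazcat' undo_depth=2 redo_depth=0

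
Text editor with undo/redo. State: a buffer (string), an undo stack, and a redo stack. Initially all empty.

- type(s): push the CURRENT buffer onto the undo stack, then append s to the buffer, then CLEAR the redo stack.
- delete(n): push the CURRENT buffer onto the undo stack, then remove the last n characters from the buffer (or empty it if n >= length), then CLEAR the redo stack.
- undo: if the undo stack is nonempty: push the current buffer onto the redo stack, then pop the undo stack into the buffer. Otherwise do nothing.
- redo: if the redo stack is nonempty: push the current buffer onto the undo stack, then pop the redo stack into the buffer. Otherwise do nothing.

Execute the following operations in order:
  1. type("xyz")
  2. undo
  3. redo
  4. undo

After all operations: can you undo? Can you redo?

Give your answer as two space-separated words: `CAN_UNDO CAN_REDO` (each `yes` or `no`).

Answer: no yes

Derivation:
After op 1 (type): buf='xyz' undo_depth=1 redo_depth=0
After op 2 (undo): buf='(empty)' undo_depth=0 redo_depth=1
After op 3 (redo): buf='xyz' undo_depth=1 redo_depth=0
After op 4 (undo): buf='(empty)' undo_depth=0 redo_depth=1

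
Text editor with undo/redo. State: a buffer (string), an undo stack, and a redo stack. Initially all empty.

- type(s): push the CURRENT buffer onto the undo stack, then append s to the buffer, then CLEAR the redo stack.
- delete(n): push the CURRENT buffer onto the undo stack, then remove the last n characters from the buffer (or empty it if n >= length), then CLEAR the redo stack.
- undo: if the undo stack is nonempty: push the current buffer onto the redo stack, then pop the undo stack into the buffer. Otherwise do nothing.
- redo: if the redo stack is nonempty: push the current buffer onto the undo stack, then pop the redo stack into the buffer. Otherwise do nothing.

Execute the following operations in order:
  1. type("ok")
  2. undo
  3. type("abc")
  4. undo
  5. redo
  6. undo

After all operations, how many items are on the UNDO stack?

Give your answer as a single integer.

Answer: 0

Derivation:
After op 1 (type): buf='ok' undo_depth=1 redo_depth=0
After op 2 (undo): buf='(empty)' undo_depth=0 redo_depth=1
After op 3 (type): buf='abc' undo_depth=1 redo_depth=0
After op 4 (undo): buf='(empty)' undo_depth=0 redo_depth=1
After op 5 (redo): buf='abc' undo_depth=1 redo_depth=0
After op 6 (undo): buf='(empty)' undo_depth=0 redo_depth=1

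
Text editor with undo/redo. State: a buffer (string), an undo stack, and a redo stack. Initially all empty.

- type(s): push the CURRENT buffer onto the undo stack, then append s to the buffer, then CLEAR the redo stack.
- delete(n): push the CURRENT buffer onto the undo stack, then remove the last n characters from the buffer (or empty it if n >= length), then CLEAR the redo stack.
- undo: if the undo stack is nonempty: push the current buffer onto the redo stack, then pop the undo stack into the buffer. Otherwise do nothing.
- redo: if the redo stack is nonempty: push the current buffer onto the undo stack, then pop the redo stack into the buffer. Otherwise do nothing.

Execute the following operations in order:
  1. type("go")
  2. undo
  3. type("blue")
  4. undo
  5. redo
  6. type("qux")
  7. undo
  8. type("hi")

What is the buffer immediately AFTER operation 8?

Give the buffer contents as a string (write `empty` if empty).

After op 1 (type): buf='go' undo_depth=1 redo_depth=0
After op 2 (undo): buf='(empty)' undo_depth=0 redo_depth=1
After op 3 (type): buf='blue' undo_depth=1 redo_depth=0
After op 4 (undo): buf='(empty)' undo_depth=0 redo_depth=1
After op 5 (redo): buf='blue' undo_depth=1 redo_depth=0
After op 6 (type): buf='bluequx' undo_depth=2 redo_depth=0
After op 7 (undo): buf='blue' undo_depth=1 redo_depth=1
After op 8 (type): buf='bluehi' undo_depth=2 redo_depth=0

Answer: bluehi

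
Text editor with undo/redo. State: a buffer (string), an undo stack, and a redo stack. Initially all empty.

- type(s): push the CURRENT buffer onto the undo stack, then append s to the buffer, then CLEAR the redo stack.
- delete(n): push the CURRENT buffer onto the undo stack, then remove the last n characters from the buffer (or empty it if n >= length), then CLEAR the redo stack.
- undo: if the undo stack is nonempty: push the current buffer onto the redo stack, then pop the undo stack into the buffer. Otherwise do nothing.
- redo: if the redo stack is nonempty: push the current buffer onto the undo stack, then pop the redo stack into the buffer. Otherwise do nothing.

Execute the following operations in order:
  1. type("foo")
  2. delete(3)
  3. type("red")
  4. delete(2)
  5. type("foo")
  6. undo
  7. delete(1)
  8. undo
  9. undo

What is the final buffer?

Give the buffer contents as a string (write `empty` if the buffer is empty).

After op 1 (type): buf='foo' undo_depth=1 redo_depth=0
After op 2 (delete): buf='(empty)' undo_depth=2 redo_depth=0
After op 3 (type): buf='red' undo_depth=3 redo_depth=0
After op 4 (delete): buf='r' undo_depth=4 redo_depth=0
After op 5 (type): buf='rfoo' undo_depth=5 redo_depth=0
After op 6 (undo): buf='r' undo_depth=4 redo_depth=1
After op 7 (delete): buf='(empty)' undo_depth=5 redo_depth=0
After op 8 (undo): buf='r' undo_depth=4 redo_depth=1
After op 9 (undo): buf='red' undo_depth=3 redo_depth=2

Answer: red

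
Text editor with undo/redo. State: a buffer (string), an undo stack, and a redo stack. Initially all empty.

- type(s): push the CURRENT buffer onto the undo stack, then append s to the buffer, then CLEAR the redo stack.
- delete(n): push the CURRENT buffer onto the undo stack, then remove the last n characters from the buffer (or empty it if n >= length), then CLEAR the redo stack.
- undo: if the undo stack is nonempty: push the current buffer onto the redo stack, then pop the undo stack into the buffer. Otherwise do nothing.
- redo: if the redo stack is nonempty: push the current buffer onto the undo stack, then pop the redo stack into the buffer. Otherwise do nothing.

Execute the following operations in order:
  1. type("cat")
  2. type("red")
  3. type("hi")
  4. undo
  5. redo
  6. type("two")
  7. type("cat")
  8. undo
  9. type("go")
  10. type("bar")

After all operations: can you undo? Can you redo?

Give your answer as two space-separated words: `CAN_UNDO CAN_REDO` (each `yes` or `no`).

Answer: yes no

Derivation:
After op 1 (type): buf='cat' undo_depth=1 redo_depth=0
After op 2 (type): buf='catred' undo_depth=2 redo_depth=0
After op 3 (type): buf='catredhi' undo_depth=3 redo_depth=0
After op 4 (undo): buf='catred' undo_depth=2 redo_depth=1
After op 5 (redo): buf='catredhi' undo_depth=3 redo_depth=0
After op 6 (type): buf='catredhitwo' undo_depth=4 redo_depth=0
After op 7 (type): buf='catredhitwocat' undo_depth=5 redo_depth=0
After op 8 (undo): buf='catredhitwo' undo_depth=4 redo_depth=1
After op 9 (type): buf='catredhitwogo' undo_depth=5 redo_depth=0
After op 10 (type): buf='catredhitwogobar' undo_depth=6 redo_depth=0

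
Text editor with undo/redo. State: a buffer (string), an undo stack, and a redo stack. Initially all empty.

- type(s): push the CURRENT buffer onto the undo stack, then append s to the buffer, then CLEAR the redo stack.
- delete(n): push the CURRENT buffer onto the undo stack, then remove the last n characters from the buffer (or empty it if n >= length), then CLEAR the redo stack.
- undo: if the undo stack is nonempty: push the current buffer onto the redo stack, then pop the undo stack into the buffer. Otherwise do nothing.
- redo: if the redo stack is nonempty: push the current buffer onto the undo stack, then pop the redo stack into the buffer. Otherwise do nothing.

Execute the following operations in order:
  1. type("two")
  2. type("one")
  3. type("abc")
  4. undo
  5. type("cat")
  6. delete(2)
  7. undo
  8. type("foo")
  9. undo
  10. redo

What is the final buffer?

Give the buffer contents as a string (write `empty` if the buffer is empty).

After op 1 (type): buf='two' undo_depth=1 redo_depth=0
After op 2 (type): buf='twoone' undo_depth=2 redo_depth=0
After op 3 (type): buf='twooneabc' undo_depth=3 redo_depth=0
After op 4 (undo): buf='twoone' undo_depth=2 redo_depth=1
After op 5 (type): buf='twoonecat' undo_depth=3 redo_depth=0
After op 6 (delete): buf='twoonec' undo_depth=4 redo_depth=0
After op 7 (undo): buf='twoonecat' undo_depth=3 redo_depth=1
After op 8 (type): buf='twoonecatfoo' undo_depth=4 redo_depth=0
After op 9 (undo): buf='twoonecat' undo_depth=3 redo_depth=1
After op 10 (redo): buf='twoonecatfoo' undo_depth=4 redo_depth=0

Answer: twoonecatfoo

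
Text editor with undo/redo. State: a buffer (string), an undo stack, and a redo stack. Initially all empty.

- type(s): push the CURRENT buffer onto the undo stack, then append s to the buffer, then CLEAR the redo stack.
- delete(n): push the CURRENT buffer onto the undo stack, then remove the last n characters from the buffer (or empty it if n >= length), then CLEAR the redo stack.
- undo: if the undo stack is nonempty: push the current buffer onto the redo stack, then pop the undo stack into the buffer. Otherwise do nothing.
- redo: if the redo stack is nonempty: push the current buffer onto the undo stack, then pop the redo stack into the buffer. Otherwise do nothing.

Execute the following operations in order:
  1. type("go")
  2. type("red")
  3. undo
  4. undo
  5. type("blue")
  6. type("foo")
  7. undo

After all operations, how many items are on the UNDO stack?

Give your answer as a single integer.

Answer: 1

Derivation:
After op 1 (type): buf='go' undo_depth=1 redo_depth=0
After op 2 (type): buf='gored' undo_depth=2 redo_depth=0
After op 3 (undo): buf='go' undo_depth=1 redo_depth=1
After op 4 (undo): buf='(empty)' undo_depth=0 redo_depth=2
After op 5 (type): buf='blue' undo_depth=1 redo_depth=0
After op 6 (type): buf='bluefoo' undo_depth=2 redo_depth=0
After op 7 (undo): buf='blue' undo_depth=1 redo_depth=1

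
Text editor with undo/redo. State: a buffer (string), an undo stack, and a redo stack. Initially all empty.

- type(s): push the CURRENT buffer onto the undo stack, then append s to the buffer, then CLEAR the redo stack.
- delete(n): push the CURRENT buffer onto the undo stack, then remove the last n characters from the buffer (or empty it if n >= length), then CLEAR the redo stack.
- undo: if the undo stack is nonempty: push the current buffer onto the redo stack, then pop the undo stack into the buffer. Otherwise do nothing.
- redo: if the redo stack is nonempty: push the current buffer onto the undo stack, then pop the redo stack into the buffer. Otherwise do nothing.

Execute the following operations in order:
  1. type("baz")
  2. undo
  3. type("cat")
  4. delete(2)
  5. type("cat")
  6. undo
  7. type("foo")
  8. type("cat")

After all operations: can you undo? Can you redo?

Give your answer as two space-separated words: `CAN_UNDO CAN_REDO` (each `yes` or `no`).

After op 1 (type): buf='baz' undo_depth=1 redo_depth=0
After op 2 (undo): buf='(empty)' undo_depth=0 redo_depth=1
After op 3 (type): buf='cat' undo_depth=1 redo_depth=0
After op 4 (delete): buf='c' undo_depth=2 redo_depth=0
After op 5 (type): buf='ccat' undo_depth=3 redo_depth=0
After op 6 (undo): buf='c' undo_depth=2 redo_depth=1
After op 7 (type): buf='cfoo' undo_depth=3 redo_depth=0
After op 8 (type): buf='cfoocat' undo_depth=4 redo_depth=0

Answer: yes no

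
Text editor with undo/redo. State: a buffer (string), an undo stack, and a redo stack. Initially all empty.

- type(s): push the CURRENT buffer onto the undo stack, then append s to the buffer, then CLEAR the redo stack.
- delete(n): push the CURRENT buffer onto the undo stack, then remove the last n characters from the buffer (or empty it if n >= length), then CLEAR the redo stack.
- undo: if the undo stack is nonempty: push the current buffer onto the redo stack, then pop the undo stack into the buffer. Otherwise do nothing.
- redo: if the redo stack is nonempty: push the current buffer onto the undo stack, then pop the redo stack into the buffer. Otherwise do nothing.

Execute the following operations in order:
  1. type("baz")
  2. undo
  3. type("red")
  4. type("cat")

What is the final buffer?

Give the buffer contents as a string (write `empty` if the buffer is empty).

After op 1 (type): buf='baz' undo_depth=1 redo_depth=0
After op 2 (undo): buf='(empty)' undo_depth=0 redo_depth=1
After op 3 (type): buf='red' undo_depth=1 redo_depth=0
After op 4 (type): buf='redcat' undo_depth=2 redo_depth=0

Answer: redcat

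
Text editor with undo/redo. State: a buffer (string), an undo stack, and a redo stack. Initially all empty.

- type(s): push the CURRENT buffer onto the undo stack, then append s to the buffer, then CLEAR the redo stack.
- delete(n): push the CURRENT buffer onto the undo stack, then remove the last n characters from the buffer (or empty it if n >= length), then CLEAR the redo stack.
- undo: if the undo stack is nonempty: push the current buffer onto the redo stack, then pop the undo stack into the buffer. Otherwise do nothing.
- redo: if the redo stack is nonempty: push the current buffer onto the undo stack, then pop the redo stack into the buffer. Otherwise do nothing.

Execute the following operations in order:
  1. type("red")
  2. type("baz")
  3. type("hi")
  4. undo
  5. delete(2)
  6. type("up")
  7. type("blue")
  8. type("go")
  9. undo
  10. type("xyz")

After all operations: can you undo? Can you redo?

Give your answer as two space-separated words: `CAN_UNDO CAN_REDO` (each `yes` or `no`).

After op 1 (type): buf='red' undo_depth=1 redo_depth=0
After op 2 (type): buf='redbaz' undo_depth=2 redo_depth=0
After op 3 (type): buf='redbazhi' undo_depth=3 redo_depth=0
After op 4 (undo): buf='redbaz' undo_depth=2 redo_depth=1
After op 5 (delete): buf='redb' undo_depth=3 redo_depth=0
After op 6 (type): buf='redbup' undo_depth=4 redo_depth=0
After op 7 (type): buf='redbupblue' undo_depth=5 redo_depth=0
After op 8 (type): buf='redbupbluego' undo_depth=6 redo_depth=0
After op 9 (undo): buf='redbupblue' undo_depth=5 redo_depth=1
After op 10 (type): buf='redbupbluexyz' undo_depth=6 redo_depth=0

Answer: yes no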